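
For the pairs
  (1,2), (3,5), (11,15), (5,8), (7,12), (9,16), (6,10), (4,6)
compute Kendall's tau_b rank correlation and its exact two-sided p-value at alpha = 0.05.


Step 1: Enumerate the 28 unordered pairs (i,j) with i<j and classify each by sign(x_j-x_i) * sign(y_j-y_i).
  (1,2):dx=+2,dy=+3->C; (1,3):dx=+10,dy=+13->C; (1,4):dx=+4,dy=+6->C; (1,5):dx=+6,dy=+10->C
  (1,6):dx=+8,dy=+14->C; (1,7):dx=+5,dy=+8->C; (1,8):dx=+3,dy=+4->C; (2,3):dx=+8,dy=+10->C
  (2,4):dx=+2,dy=+3->C; (2,5):dx=+4,dy=+7->C; (2,6):dx=+6,dy=+11->C; (2,7):dx=+3,dy=+5->C
  (2,8):dx=+1,dy=+1->C; (3,4):dx=-6,dy=-7->C; (3,5):dx=-4,dy=-3->C; (3,6):dx=-2,dy=+1->D
  (3,7):dx=-5,dy=-5->C; (3,8):dx=-7,dy=-9->C; (4,5):dx=+2,dy=+4->C; (4,6):dx=+4,dy=+8->C
  (4,7):dx=+1,dy=+2->C; (4,8):dx=-1,dy=-2->C; (5,6):dx=+2,dy=+4->C; (5,7):dx=-1,dy=-2->C
  (5,8):dx=-3,dy=-6->C; (6,7):dx=-3,dy=-6->C; (6,8):dx=-5,dy=-10->C; (7,8):dx=-2,dy=-4->C
Step 2: C = 27, D = 1, total pairs = 28.
Step 3: tau = (C - D)/(n(n-1)/2) = (27 - 1)/28 = 0.928571.
Step 4: Exact two-sided p-value (enumerate n! = 40320 permutations of y under H0): p = 0.000397.
Step 5: alpha = 0.05. reject H0.

tau_b = 0.9286 (C=27, D=1), p = 0.000397, reject H0.


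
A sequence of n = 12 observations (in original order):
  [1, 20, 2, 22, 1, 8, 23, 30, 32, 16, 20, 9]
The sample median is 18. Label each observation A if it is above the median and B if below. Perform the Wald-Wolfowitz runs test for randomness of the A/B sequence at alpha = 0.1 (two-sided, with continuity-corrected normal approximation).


Step 1: Compute median = 18; label A = above, B = below.
Labels in order: BABABBAAABAB  (n_A = 6, n_B = 6)
Step 2: Count runs R = 9.
Step 3: Under H0 (random ordering), E[R] = 2*n_A*n_B/(n_A+n_B) + 1 = 2*6*6/12 + 1 = 7.0000.
        Var[R] = 2*n_A*n_B*(2*n_A*n_B - n_A - n_B) / ((n_A+n_B)^2 * (n_A+n_B-1)) = 4320/1584 = 2.7273.
        SD[R] = 1.6514.
Step 4: Continuity-corrected z = (R - 0.5 - E[R]) / SD[R] = (9 - 0.5 - 7.0000) / 1.6514 = 0.9083.
Step 5: Two-sided p-value via normal approximation = 2*(1 - Phi(|z|)) = 0.363722.
Step 6: alpha = 0.1. fail to reject H0.

R = 9, z = 0.9083, p = 0.363722, fail to reject H0.


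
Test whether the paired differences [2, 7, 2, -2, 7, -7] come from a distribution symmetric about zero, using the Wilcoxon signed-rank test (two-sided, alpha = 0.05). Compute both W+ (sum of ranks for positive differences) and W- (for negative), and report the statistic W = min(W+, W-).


Step 1: Drop any zero differences (none here) and take |d_i|.
|d| = [2, 7, 2, 2, 7, 7]
Step 2: Midrank |d_i| (ties get averaged ranks).
ranks: |2|->2, |7|->5, |2|->2, |2|->2, |7|->5, |7|->5
Step 3: Attach original signs; sum ranks with positive sign and with negative sign.
W+ = 2 + 5 + 2 + 5 = 14
W- = 2 + 5 = 7
(Check: W+ + W- = 21 should equal n(n+1)/2 = 21.)
Step 4: Test statistic W = min(W+, W-) = 7.
Step 5: Ties in |d|, so use the tie-corrected normal approximation.
        E[W] = n(n+1)/4 = 6*7/4 = 10.5.
        Tie groups: |d|=2 (t=3), |d|=7 (t=3); sum(t^3 - t) = 48.
        Var[W] = n(n+1)(2n+1)/24 - sum(t^3-t)/48 = 546/24 - 48/48 = 21.75.
        z = (W - E[W]) / sqrt(Var[W]) = (7 - 10.5) / 4.6637 = -0.7505.
        Two-sided p = 2*Phi(z) = 0.452966.
Step 6: alpha = 0.05. fail to reject H0.

W+ = 14, W- = 7, W = min = 7, p = 0.452966, fail to reject H0.


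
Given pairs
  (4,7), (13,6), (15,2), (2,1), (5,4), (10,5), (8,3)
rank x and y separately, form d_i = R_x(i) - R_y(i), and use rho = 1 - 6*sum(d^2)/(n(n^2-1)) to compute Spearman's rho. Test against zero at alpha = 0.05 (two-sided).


Step 1: Rank x and y separately (midranks; no ties here).
rank(x): 4->2, 13->6, 15->7, 2->1, 5->3, 10->5, 8->4
rank(y): 7->7, 6->6, 2->2, 1->1, 4->4, 5->5, 3->3
Step 2: d_i = R_x(i) - R_y(i); compute d_i^2.
  (2-7)^2=25, (6-6)^2=0, (7-2)^2=25, (1-1)^2=0, (3-4)^2=1, (5-5)^2=0, (4-3)^2=1
sum(d^2) = 52.
Step 3: rho = 1 - 6*52 / (7*(7^2 - 1)) = 1 - 312/336 = 0.071429.
Step 4: Under H0, t = rho * sqrt((n-2)/(1-rho^2)) = 0.1601 ~ t(5).
Step 5: Two-sided p-value from the t-distribution with 5 df = 0.879048.
Step 6: alpha = 0.05. fail to reject H0.

rho = 0.0714, p = 0.879048, fail to reject H0 at alpha = 0.05.


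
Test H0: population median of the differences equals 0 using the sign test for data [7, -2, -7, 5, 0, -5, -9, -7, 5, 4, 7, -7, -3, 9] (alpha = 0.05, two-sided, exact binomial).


Step 1: Discard zero differences. Original n = 14; n_eff = number of nonzero differences = 13.
Nonzero differences (with sign): +7, -2, -7, +5, -5, -9, -7, +5, +4, +7, -7, -3, +9
Step 2: Count signs: positive = 6, negative = 7.
Step 3: Under H0: P(positive) = 0.5, so the number of positives S ~ Bin(13, 0.5).
Step 4: Two-sided exact p-value = sum of Bin(13,0.5) probabilities at or below the observed probability = 1.000000.
Step 5: alpha = 0.05. fail to reject H0.

n_eff = 13, pos = 6, neg = 7, p = 1.000000, fail to reject H0.


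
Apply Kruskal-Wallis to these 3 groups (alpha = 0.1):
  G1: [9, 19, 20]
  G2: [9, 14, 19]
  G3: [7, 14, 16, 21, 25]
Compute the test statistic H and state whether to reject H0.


Step 1: Combine all N = 11 observations and assign midranks.
sorted (value, group, rank): (7,G3,1), (9,G1,2.5), (9,G2,2.5), (14,G2,4.5), (14,G3,4.5), (16,G3,6), (19,G1,7.5), (19,G2,7.5), (20,G1,9), (21,G3,10), (25,G3,11)
Step 2: Sum ranks within each group.
R_1 = 19 (n_1 = 3)
R_2 = 14.5 (n_2 = 3)
R_3 = 32.5 (n_3 = 5)
Step 3: H = 12/(N(N+1)) * sum(R_i^2/n_i) - 3(N+1)
     = 12/(11*12) * (19^2/3 + 14.5^2/3 + 32.5^2/5) - 3*12
     = 0.090909 * 401.667 - 36
     = 0.515152.
Step 4: Ties present; correction factor C = 1 - 18/(11^3 - 11) = 0.986364. Corrected H = 0.515152 / 0.986364 = 0.522273.
Step 5: Under H0, H ~ chi^2(2); p-value = 0.770176.
Step 6: alpha = 0.1. fail to reject H0.

H = 0.5223, df = 2, p = 0.770176, fail to reject H0.


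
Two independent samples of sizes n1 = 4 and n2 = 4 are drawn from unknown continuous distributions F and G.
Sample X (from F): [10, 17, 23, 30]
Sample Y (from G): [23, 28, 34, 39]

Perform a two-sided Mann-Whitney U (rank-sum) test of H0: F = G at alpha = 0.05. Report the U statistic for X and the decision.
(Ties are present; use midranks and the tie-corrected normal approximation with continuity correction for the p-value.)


Step 1: Combine and sort all 8 observations; assign midranks.
sorted (value, group): (10,X), (17,X), (23,X), (23,Y), (28,Y), (30,X), (34,Y), (39,Y)
ranks: 10->1, 17->2, 23->3.5, 23->3.5, 28->5, 30->6, 34->7, 39->8
Step 2: Rank sum for X: R1 = 1 + 2 + 3.5 + 6 = 12.5.
Step 3: U_X = R1 - n1(n1+1)/2 = 12.5 - 4*5/2 = 12.5 - 10 = 2.5.
       U_Y = n1*n2 - U_X = 16 - 2.5 = 13.5.
Step 4: Ties are present, so use the tie-corrected normal approximation (with continuity correction) for the p-value.
Step 5: p-value = 0.146489; compare to alpha = 0.05. fail to reject H0.

U_X = 2.5, p = 0.146489, fail to reject H0 at alpha = 0.05.


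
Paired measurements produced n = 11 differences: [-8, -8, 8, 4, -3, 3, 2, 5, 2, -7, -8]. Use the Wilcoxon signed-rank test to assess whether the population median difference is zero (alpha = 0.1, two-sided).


Step 1: Drop any zero differences (none here) and take |d_i|.
|d| = [8, 8, 8, 4, 3, 3, 2, 5, 2, 7, 8]
Step 2: Midrank |d_i| (ties get averaged ranks).
ranks: |8|->9.5, |8|->9.5, |8|->9.5, |4|->5, |3|->3.5, |3|->3.5, |2|->1.5, |5|->6, |2|->1.5, |7|->7, |8|->9.5
Step 3: Attach original signs; sum ranks with positive sign and with negative sign.
W+ = 9.5 + 5 + 3.5 + 1.5 + 6 + 1.5 = 27
W- = 9.5 + 9.5 + 3.5 + 7 + 9.5 = 39
(Check: W+ + W- = 66 should equal n(n+1)/2 = 66.)
Step 4: Test statistic W = min(W+, W-) = 27.
Step 5: Ties in |d|, so use the tie-corrected normal approximation.
        E[W] = n(n+1)/4 = 11*12/4 = 33.
        Tie groups: |d|=2 (t=2), |d|=3 (t=2), |d|=8 (t=4); sum(t^3 - t) = 72.
        Var[W] = n(n+1)(2n+1)/24 - sum(t^3-t)/48 = 3036/24 - 72/48 = 125.
        z = (W - E[W]) / sqrt(Var[W]) = (27 - 33) / 11.1803 = -0.5367.
        Two-sided p = 2*Phi(z) = 0.591505.
Step 6: alpha = 0.1. fail to reject H0.

W+ = 27, W- = 39, W = min = 27, p = 0.591505, fail to reject H0.


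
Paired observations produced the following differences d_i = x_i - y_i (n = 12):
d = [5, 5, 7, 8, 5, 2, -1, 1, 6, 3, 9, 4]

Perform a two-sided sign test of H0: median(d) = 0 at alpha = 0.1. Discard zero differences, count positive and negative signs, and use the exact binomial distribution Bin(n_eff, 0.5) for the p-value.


Step 1: Discard zero differences. Original n = 12; n_eff = number of nonzero differences = 12.
Nonzero differences (with sign): +5, +5, +7, +8, +5, +2, -1, +1, +6, +3, +9, +4
Step 2: Count signs: positive = 11, negative = 1.
Step 3: Under H0: P(positive) = 0.5, so the number of positives S ~ Bin(12, 0.5).
Step 4: Two-sided exact p-value = sum of Bin(12,0.5) probabilities at or below the observed probability = 0.006348.
Step 5: alpha = 0.1. reject H0.

n_eff = 12, pos = 11, neg = 1, p = 0.006348, reject H0.


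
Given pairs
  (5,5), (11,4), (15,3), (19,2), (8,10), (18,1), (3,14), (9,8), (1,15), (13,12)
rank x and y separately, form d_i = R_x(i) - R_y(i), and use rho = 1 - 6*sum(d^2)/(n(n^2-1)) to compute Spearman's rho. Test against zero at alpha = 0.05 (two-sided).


Step 1: Rank x and y separately (midranks; no ties here).
rank(x): 5->3, 11->6, 15->8, 19->10, 8->4, 18->9, 3->2, 9->5, 1->1, 13->7
rank(y): 5->5, 4->4, 3->3, 2->2, 10->7, 1->1, 14->9, 8->6, 15->10, 12->8
Step 2: d_i = R_x(i) - R_y(i); compute d_i^2.
  (3-5)^2=4, (6-4)^2=4, (8-3)^2=25, (10-2)^2=64, (4-7)^2=9, (9-1)^2=64, (2-9)^2=49, (5-6)^2=1, (1-10)^2=81, (7-8)^2=1
sum(d^2) = 302.
Step 3: rho = 1 - 6*302 / (10*(10^2 - 1)) = 1 - 1812/990 = -0.830303.
Step 4: Under H0, t = rho * sqrt((n-2)/(1-rho^2)) = -4.2139 ~ t(8).
Step 5: Two-sided p-value from the t-distribution with 8 df = 0.002940.
Step 6: alpha = 0.05. reject H0.

rho = -0.8303, p = 0.002940, reject H0 at alpha = 0.05.


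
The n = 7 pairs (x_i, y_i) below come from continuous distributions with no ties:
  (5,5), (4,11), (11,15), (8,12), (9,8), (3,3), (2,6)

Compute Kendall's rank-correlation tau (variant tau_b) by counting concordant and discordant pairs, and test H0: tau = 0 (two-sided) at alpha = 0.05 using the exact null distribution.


Step 1: Enumerate the 21 unordered pairs (i,j) with i<j and classify each by sign(x_j-x_i) * sign(y_j-y_i).
  (1,2):dx=-1,dy=+6->D; (1,3):dx=+6,dy=+10->C; (1,4):dx=+3,dy=+7->C; (1,5):dx=+4,dy=+3->C
  (1,6):dx=-2,dy=-2->C; (1,7):dx=-3,dy=+1->D; (2,3):dx=+7,dy=+4->C; (2,4):dx=+4,dy=+1->C
  (2,5):dx=+5,dy=-3->D; (2,6):dx=-1,dy=-8->C; (2,7):dx=-2,dy=-5->C; (3,4):dx=-3,dy=-3->C
  (3,5):dx=-2,dy=-7->C; (3,6):dx=-8,dy=-12->C; (3,7):dx=-9,dy=-9->C; (4,5):dx=+1,dy=-4->D
  (4,6):dx=-5,dy=-9->C; (4,7):dx=-6,dy=-6->C; (5,6):dx=-6,dy=-5->C; (5,7):dx=-7,dy=-2->C
  (6,7):dx=-1,dy=+3->D
Step 2: C = 16, D = 5, total pairs = 21.
Step 3: tau = (C - D)/(n(n-1)/2) = (16 - 5)/21 = 0.523810.
Step 4: Exact two-sided p-value (enumerate n! = 5040 permutations of y under H0): p = 0.136111.
Step 5: alpha = 0.05. fail to reject H0.

tau_b = 0.5238 (C=16, D=5), p = 0.136111, fail to reject H0.


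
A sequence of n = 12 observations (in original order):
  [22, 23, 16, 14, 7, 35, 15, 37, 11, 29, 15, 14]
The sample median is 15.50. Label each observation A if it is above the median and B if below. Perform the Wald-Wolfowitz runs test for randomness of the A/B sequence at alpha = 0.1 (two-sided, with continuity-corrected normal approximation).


Step 1: Compute median = 15.50; label A = above, B = below.
Labels in order: AAABBABABABB  (n_A = 6, n_B = 6)
Step 2: Count runs R = 8.
Step 3: Under H0 (random ordering), E[R] = 2*n_A*n_B/(n_A+n_B) + 1 = 2*6*6/12 + 1 = 7.0000.
        Var[R] = 2*n_A*n_B*(2*n_A*n_B - n_A - n_B) / ((n_A+n_B)^2 * (n_A+n_B-1)) = 4320/1584 = 2.7273.
        SD[R] = 1.6514.
Step 4: Continuity-corrected z = (R - 0.5 - E[R]) / SD[R] = (8 - 0.5 - 7.0000) / 1.6514 = 0.3028.
Step 5: Two-sided p-value via normal approximation = 2*(1 - Phi(|z|)) = 0.762069.
Step 6: alpha = 0.1. fail to reject H0.

R = 8, z = 0.3028, p = 0.762069, fail to reject H0.


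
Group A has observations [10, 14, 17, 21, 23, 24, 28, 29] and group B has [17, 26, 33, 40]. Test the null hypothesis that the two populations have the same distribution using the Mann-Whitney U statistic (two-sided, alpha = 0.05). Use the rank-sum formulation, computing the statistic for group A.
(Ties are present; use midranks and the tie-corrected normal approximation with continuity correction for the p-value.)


Step 1: Combine and sort all 12 observations; assign midranks.
sorted (value, group): (10,X), (14,X), (17,X), (17,Y), (21,X), (23,X), (24,X), (26,Y), (28,X), (29,X), (33,Y), (40,Y)
ranks: 10->1, 14->2, 17->3.5, 17->3.5, 21->5, 23->6, 24->7, 26->8, 28->9, 29->10, 33->11, 40->12
Step 2: Rank sum for X: R1 = 1 + 2 + 3.5 + 5 + 6 + 7 + 9 + 10 = 43.5.
Step 3: U_X = R1 - n1(n1+1)/2 = 43.5 - 8*9/2 = 43.5 - 36 = 7.5.
       U_Y = n1*n2 - U_X = 32 - 7.5 = 24.5.
Step 4: Ties are present, so use the tie-corrected normal approximation (with continuity correction) for the p-value.
Step 5: p-value = 0.173478; compare to alpha = 0.05. fail to reject H0.

U_X = 7.5, p = 0.173478, fail to reject H0 at alpha = 0.05.


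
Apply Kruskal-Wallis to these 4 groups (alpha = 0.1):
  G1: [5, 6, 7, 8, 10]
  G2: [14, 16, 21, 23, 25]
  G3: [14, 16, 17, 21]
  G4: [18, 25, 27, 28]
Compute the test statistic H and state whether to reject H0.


Step 1: Combine all N = 18 observations and assign midranks.
sorted (value, group, rank): (5,G1,1), (6,G1,2), (7,G1,3), (8,G1,4), (10,G1,5), (14,G2,6.5), (14,G3,6.5), (16,G2,8.5), (16,G3,8.5), (17,G3,10), (18,G4,11), (21,G2,12.5), (21,G3,12.5), (23,G2,14), (25,G2,15.5), (25,G4,15.5), (27,G4,17), (28,G4,18)
Step 2: Sum ranks within each group.
R_1 = 15 (n_1 = 5)
R_2 = 57 (n_2 = 5)
R_3 = 37.5 (n_3 = 4)
R_4 = 61.5 (n_4 = 4)
Step 3: H = 12/(N(N+1)) * sum(R_i^2/n_i) - 3(N+1)
     = 12/(18*19) * (15^2/5 + 57^2/5 + 37.5^2/4 + 61.5^2/4) - 3*19
     = 0.035088 * 1991.92 - 57
     = 12.892105.
Step 4: Ties present; correction factor C = 1 - 24/(18^3 - 18) = 0.995872. Corrected H = 12.892105 / 0.995872 = 12.945544.
Step 5: Under H0, H ~ chi^2(3); p-value = 0.004756.
Step 6: alpha = 0.1. reject H0.

H = 12.9455, df = 3, p = 0.004756, reject H0.


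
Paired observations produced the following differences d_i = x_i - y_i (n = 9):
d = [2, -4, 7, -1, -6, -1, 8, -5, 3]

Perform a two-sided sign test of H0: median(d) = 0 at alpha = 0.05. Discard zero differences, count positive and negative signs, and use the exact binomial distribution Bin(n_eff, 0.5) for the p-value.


Step 1: Discard zero differences. Original n = 9; n_eff = number of nonzero differences = 9.
Nonzero differences (with sign): +2, -4, +7, -1, -6, -1, +8, -5, +3
Step 2: Count signs: positive = 4, negative = 5.
Step 3: Under H0: P(positive) = 0.5, so the number of positives S ~ Bin(9, 0.5).
Step 4: Two-sided exact p-value = sum of Bin(9,0.5) probabilities at or below the observed probability = 1.000000.
Step 5: alpha = 0.05. fail to reject H0.

n_eff = 9, pos = 4, neg = 5, p = 1.000000, fail to reject H0.


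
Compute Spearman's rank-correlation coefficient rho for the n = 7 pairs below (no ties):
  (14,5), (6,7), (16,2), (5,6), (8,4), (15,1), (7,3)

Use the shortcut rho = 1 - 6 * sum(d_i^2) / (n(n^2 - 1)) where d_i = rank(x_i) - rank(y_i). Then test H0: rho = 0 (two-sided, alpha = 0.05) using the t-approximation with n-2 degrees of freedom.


Step 1: Rank x and y separately (midranks; no ties here).
rank(x): 14->5, 6->2, 16->7, 5->1, 8->4, 15->6, 7->3
rank(y): 5->5, 7->7, 2->2, 6->6, 4->4, 1->1, 3->3
Step 2: d_i = R_x(i) - R_y(i); compute d_i^2.
  (5-5)^2=0, (2-7)^2=25, (7-2)^2=25, (1-6)^2=25, (4-4)^2=0, (6-1)^2=25, (3-3)^2=0
sum(d^2) = 100.
Step 3: rho = 1 - 6*100 / (7*(7^2 - 1)) = 1 - 600/336 = -0.785714.
Step 4: Under H0, t = rho * sqrt((n-2)/(1-rho^2)) = -2.8402 ~ t(5).
Step 5: Two-sided p-value from the t-distribution with 5 df = 0.036238.
Step 6: alpha = 0.05. reject H0.

rho = -0.7857, p = 0.036238, reject H0 at alpha = 0.05.


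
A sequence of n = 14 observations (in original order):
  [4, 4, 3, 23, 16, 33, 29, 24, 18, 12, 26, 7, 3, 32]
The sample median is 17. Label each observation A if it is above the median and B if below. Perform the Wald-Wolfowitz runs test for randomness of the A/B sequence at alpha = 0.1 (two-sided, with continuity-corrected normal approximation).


Step 1: Compute median = 17; label A = above, B = below.
Labels in order: BBBABAAAABABBA  (n_A = 7, n_B = 7)
Step 2: Count runs R = 8.
Step 3: Under H0 (random ordering), E[R] = 2*n_A*n_B/(n_A+n_B) + 1 = 2*7*7/14 + 1 = 8.0000.
        Var[R] = 2*n_A*n_B*(2*n_A*n_B - n_A - n_B) / ((n_A+n_B)^2 * (n_A+n_B-1)) = 8232/2548 = 3.2308.
        SD[R] = 1.7974.
Step 4: R = E[R], so z = 0 with no continuity correction.
Step 5: Two-sided p-value via normal approximation = 2*(1 - Phi(|z|)) = 1.000000.
Step 6: alpha = 0.1. fail to reject H0.

R = 8, z = 0.0000, p = 1.000000, fail to reject H0.


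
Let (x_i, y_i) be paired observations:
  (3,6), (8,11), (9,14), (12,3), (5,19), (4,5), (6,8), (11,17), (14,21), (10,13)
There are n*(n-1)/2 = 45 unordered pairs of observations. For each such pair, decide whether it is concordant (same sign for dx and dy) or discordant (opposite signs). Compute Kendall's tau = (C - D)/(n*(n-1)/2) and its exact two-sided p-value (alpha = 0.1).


Step 1: Enumerate the 45 unordered pairs (i,j) with i<j and classify each by sign(x_j-x_i) * sign(y_j-y_i).
  (1,2):dx=+5,dy=+5->C; (1,3):dx=+6,dy=+8->C; (1,4):dx=+9,dy=-3->D; (1,5):dx=+2,dy=+13->C
  (1,6):dx=+1,dy=-1->D; (1,7):dx=+3,dy=+2->C; (1,8):dx=+8,dy=+11->C; (1,9):dx=+11,dy=+15->C
  (1,10):dx=+7,dy=+7->C; (2,3):dx=+1,dy=+3->C; (2,4):dx=+4,dy=-8->D; (2,5):dx=-3,dy=+8->D
  (2,6):dx=-4,dy=-6->C; (2,7):dx=-2,dy=-3->C; (2,8):dx=+3,dy=+6->C; (2,9):dx=+6,dy=+10->C
  (2,10):dx=+2,dy=+2->C; (3,4):dx=+3,dy=-11->D; (3,5):dx=-4,dy=+5->D; (3,6):dx=-5,dy=-9->C
  (3,7):dx=-3,dy=-6->C; (3,8):dx=+2,dy=+3->C; (3,9):dx=+5,dy=+7->C; (3,10):dx=+1,dy=-1->D
  (4,5):dx=-7,dy=+16->D; (4,6):dx=-8,dy=+2->D; (4,7):dx=-6,dy=+5->D; (4,8):dx=-1,dy=+14->D
  (4,9):dx=+2,dy=+18->C; (4,10):dx=-2,dy=+10->D; (5,6):dx=-1,dy=-14->C; (5,7):dx=+1,dy=-11->D
  (5,8):dx=+6,dy=-2->D; (5,9):dx=+9,dy=+2->C; (5,10):dx=+5,dy=-6->D; (6,7):dx=+2,dy=+3->C
  (6,8):dx=+7,dy=+12->C; (6,9):dx=+10,dy=+16->C; (6,10):dx=+6,dy=+8->C; (7,8):dx=+5,dy=+9->C
  (7,9):dx=+8,dy=+13->C; (7,10):dx=+4,dy=+5->C; (8,9):dx=+3,dy=+4->C; (8,10):dx=-1,dy=-4->C
  (9,10):dx=-4,dy=-8->C
Step 2: C = 30, D = 15, total pairs = 45.
Step 3: tau = (C - D)/(n(n-1)/2) = (30 - 15)/45 = 0.333333.
Step 4: Exact two-sided p-value (enumerate n! = 3628800 permutations of y under H0): p = 0.216373.
Step 5: alpha = 0.1. fail to reject H0.

tau_b = 0.3333 (C=30, D=15), p = 0.216373, fail to reject H0.


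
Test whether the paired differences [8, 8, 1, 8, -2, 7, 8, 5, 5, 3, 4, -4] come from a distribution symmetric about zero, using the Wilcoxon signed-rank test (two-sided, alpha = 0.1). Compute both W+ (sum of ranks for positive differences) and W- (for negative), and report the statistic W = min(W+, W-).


Step 1: Drop any zero differences (none here) and take |d_i|.
|d| = [8, 8, 1, 8, 2, 7, 8, 5, 5, 3, 4, 4]
Step 2: Midrank |d_i| (ties get averaged ranks).
ranks: |8|->10.5, |8|->10.5, |1|->1, |8|->10.5, |2|->2, |7|->8, |8|->10.5, |5|->6.5, |5|->6.5, |3|->3, |4|->4.5, |4|->4.5
Step 3: Attach original signs; sum ranks with positive sign and with negative sign.
W+ = 10.5 + 10.5 + 1 + 10.5 + 8 + 10.5 + 6.5 + 6.5 + 3 + 4.5 = 71.5
W- = 2 + 4.5 = 6.5
(Check: W+ + W- = 78 should equal n(n+1)/2 = 78.)
Step 4: Test statistic W = min(W+, W-) = 6.5.
Step 5: Ties in |d|, so use the tie-corrected normal approximation.
        E[W] = n(n+1)/4 = 12*13/4 = 39.
        Tie groups: |d|=4 (t=2), |d|=5 (t=2), |d|=8 (t=4); sum(t^3 - t) = 72.
        Var[W] = n(n+1)(2n+1)/24 - sum(t^3-t)/48 = 3900/24 - 72/48 = 161.
        z = (W - E[W]) / sqrt(Var[W]) = (6.5 - 39) / 12.6886 = -2.5614.
        Two-sided p = 2*Phi(z) = 0.010426.
Step 6: alpha = 0.1. reject H0.

W+ = 71.5, W- = 6.5, W = min = 6.5, p = 0.010426, reject H0.


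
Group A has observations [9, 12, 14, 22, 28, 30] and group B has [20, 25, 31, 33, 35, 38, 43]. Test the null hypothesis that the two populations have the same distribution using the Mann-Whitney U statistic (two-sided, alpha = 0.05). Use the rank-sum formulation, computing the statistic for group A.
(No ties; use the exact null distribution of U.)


Step 1: Combine and sort all 13 observations; assign midranks.
sorted (value, group): (9,X), (12,X), (14,X), (20,Y), (22,X), (25,Y), (28,X), (30,X), (31,Y), (33,Y), (35,Y), (38,Y), (43,Y)
ranks: 9->1, 12->2, 14->3, 20->4, 22->5, 25->6, 28->7, 30->8, 31->9, 33->10, 35->11, 38->12, 43->13
Step 2: Rank sum for X: R1 = 1 + 2 + 3 + 5 + 7 + 8 = 26.
Step 3: U_X = R1 - n1(n1+1)/2 = 26 - 6*7/2 = 26 - 21 = 5.
       U_Y = n1*n2 - U_X = 42 - 5 = 37.
Step 4: No ties, so the exact null distribution of U (based on enumerating the C(13,6) = 1716 equally likely rank assignments) gives the two-sided p-value.
Step 5: p-value = 0.022145; compare to alpha = 0.05. reject H0.

U_X = 5, p = 0.022145, reject H0 at alpha = 0.05.


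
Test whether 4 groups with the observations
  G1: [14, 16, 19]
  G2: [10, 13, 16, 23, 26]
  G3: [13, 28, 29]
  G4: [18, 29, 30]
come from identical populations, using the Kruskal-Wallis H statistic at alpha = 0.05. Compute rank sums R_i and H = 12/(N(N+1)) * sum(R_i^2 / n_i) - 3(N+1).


Step 1: Combine all N = 14 observations and assign midranks.
sorted (value, group, rank): (10,G2,1), (13,G2,2.5), (13,G3,2.5), (14,G1,4), (16,G1,5.5), (16,G2,5.5), (18,G4,7), (19,G1,8), (23,G2,9), (26,G2,10), (28,G3,11), (29,G3,12.5), (29,G4,12.5), (30,G4,14)
Step 2: Sum ranks within each group.
R_1 = 17.5 (n_1 = 3)
R_2 = 28 (n_2 = 5)
R_3 = 26 (n_3 = 3)
R_4 = 33.5 (n_4 = 3)
Step 3: H = 12/(N(N+1)) * sum(R_i^2/n_i) - 3(N+1)
     = 12/(14*15) * (17.5^2/3 + 28^2/5 + 26^2/3 + 33.5^2/3) - 3*15
     = 0.057143 * 858.3 - 45
     = 4.045714.
Step 4: Ties present; correction factor C = 1 - 18/(14^3 - 14) = 0.993407. Corrected H = 4.045714 / 0.993407 = 4.072566.
Step 5: Under H0, H ~ chi^2(3); p-value = 0.253734.
Step 6: alpha = 0.05. fail to reject H0.

H = 4.0726, df = 3, p = 0.253734, fail to reject H0.


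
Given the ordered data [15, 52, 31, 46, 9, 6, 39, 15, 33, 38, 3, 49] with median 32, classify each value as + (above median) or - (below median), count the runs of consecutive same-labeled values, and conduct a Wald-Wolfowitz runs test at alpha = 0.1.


Step 1: Compute median = 32; label A = above, B = below.
Labels in order: BABABBABAABA  (n_A = 6, n_B = 6)
Step 2: Count runs R = 10.
Step 3: Under H0 (random ordering), E[R] = 2*n_A*n_B/(n_A+n_B) + 1 = 2*6*6/12 + 1 = 7.0000.
        Var[R] = 2*n_A*n_B*(2*n_A*n_B - n_A - n_B) / ((n_A+n_B)^2 * (n_A+n_B-1)) = 4320/1584 = 2.7273.
        SD[R] = 1.6514.
Step 4: Continuity-corrected z = (R - 0.5 - E[R]) / SD[R] = (10 - 0.5 - 7.0000) / 1.6514 = 1.5138.
Step 5: Two-sided p-value via normal approximation = 2*(1 - Phi(|z|)) = 0.130070.
Step 6: alpha = 0.1. fail to reject H0.

R = 10, z = 1.5138, p = 0.130070, fail to reject H0.


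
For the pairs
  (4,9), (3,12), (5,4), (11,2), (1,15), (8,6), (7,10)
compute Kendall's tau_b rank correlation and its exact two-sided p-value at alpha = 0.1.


Step 1: Enumerate the 21 unordered pairs (i,j) with i<j and classify each by sign(x_j-x_i) * sign(y_j-y_i).
  (1,2):dx=-1,dy=+3->D; (1,3):dx=+1,dy=-5->D; (1,4):dx=+7,dy=-7->D; (1,5):dx=-3,dy=+6->D
  (1,6):dx=+4,dy=-3->D; (1,7):dx=+3,dy=+1->C; (2,3):dx=+2,dy=-8->D; (2,4):dx=+8,dy=-10->D
  (2,5):dx=-2,dy=+3->D; (2,6):dx=+5,dy=-6->D; (2,7):dx=+4,dy=-2->D; (3,4):dx=+6,dy=-2->D
  (3,5):dx=-4,dy=+11->D; (3,6):dx=+3,dy=+2->C; (3,7):dx=+2,dy=+6->C; (4,5):dx=-10,dy=+13->D
  (4,6):dx=-3,dy=+4->D; (4,7):dx=-4,dy=+8->D; (5,6):dx=+7,dy=-9->D; (5,7):dx=+6,dy=-5->D
  (6,7):dx=-1,dy=+4->D
Step 2: C = 3, D = 18, total pairs = 21.
Step 3: tau = (C - D)/(n(n-1)/2) = (3 - 18)/21 = -0.714286.
Step 4: Exact two-sided p-value (enumerate n! = 5040 permutations of y under H0): p = 0.030159.
Step 5: alpha = 0.1. reject H0.

tau_b = -0.7143 (C=3, D=18), p = 0.030159, reject H0.


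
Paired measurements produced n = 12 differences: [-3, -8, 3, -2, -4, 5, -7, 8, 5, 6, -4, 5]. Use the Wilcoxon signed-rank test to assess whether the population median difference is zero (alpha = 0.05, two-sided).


Step 1: Drop any zero differences (none here) and take |d_i|.
|d| = [3, 8, 3, 2, 4, 5, 7, 8, 5, 6, 4, 5]
Step 2: Midrank |d_i| (ties get averaged ranks).
ranks: |3|->2.5, |8|->11.5, |3|->2.5, |2|->1, |4|->4.5, |5|->7, |7|->10, |8|->11.5, |5|->7, |6|->9, |4|->4.5, |5|->7
Step 3: Attach original signs; sum ranks with positive sign and with negative sign.
W+ = 2.5 + 7 + 11.5 + 7 + 9 + 7 = 44
W- = 2.5 + 11.5 + 1 + 4.5 + 10 + 4.5 = 34
(Check: W+ + W- = 78 should equal n(n+1)/2 = 78.)
Step 4: Test statistic W = min(W+, W-) = 34.
Step 5: Ties in |d|, so use the tie-corrected normal approximation.
        E[W] = n(n+1)/4 = 12*13/4 = 39.
        Tie groups: |d|=3 (t=2), |d|=4 (t=2), |d|=5 (t=3), |d|=8 (t=2); sum(t^3 - t) = 42.
        Var[W] = n(n+1)(2n+1)/24 - sum(t^3-t)/48 = 3900/24 - 42/48 = 161.625.
        z = (W - E[W]) / sqrt(Var[W]) = (34 - 39) / 12.7132 = -0.3933.
        Two-sided p = 2*Phi(z) = 0.694103.
Step 6: alpha = 0.05. fail to reject H0.

W+ = 44, W- = 34, W = min = 34, p = 0.694103, fail to reject H0.


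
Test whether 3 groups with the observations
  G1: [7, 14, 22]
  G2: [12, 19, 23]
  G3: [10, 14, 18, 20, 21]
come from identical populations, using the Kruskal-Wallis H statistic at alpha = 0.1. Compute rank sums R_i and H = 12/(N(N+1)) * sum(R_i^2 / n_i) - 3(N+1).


Step 1: Combine all N = 11 observations and assign midranks.
sorted (value, group, rank): (7,G1,1), (10,G3,2), (12,G2,3), (14,G1,4.5), (14,G3,4.5), (18,G3,6), (19,G2,7), (20,G3,8), (21,G3,9), (22,G1,10), (23,G2,11)
Step 2: Sum ranks within each group.
R_1 = 15.5 (n_1 = 3)
R_2 = 21 (n_2 = 3)
R_3 = 29.5 (n_3 = 5)
Step 3: H = 12/(N(N+1)) * sum(R_i^2/n_i) - 3(N+1)
     = 12/(11*12) * (15.5^2/3 + 21^2/3 + 29.5^2/5) - 3*12
     = 0.090909 * 401.133 - 36
     = 0.466667.
Step 4: Ties present; correction factor C = 1 - 6/(11^3 - 11) = 0.995455. Corrected H = 0.466667 / 0.995455 = 0.468798.
Step 5: Under H0, H ~ chi^2(2); p-value = 0.791046.
Step 6: alpha = 0.1. fail to reject H0.

H = 0.4688, df = 2, p = 0.791046, fail to reject H0.


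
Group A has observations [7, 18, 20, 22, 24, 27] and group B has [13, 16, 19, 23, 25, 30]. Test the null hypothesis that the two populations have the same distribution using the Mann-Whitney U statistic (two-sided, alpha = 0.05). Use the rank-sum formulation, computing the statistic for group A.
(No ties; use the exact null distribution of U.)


Step 1: Combine and sort all 12 observations; assign midranks.
sorted (value, group): (7,X), (13,Y), (16,Y), (18,X), (19,Y), (20,X), (22,X), (23,Y), (24,X), (25,Y), (27,X), (30,Y)
ranks: 7->1, 13->2, 16->3, 18->4, 19->5, 20->6, 22->7, 23->8, 24->9, 25->10, 27->11, 30->12
Step 2: Rank sum for X: R1 = 1 + 4 + 6 + 7 + 9 + 11 = 38.
Step 3: U_X = R1 - n1(n1+1)/2 = 38 - 6*7/2 = 38 - 21 = 17.
       U_Y = n1*n2 - U_X = 36 - 17 = 19.
Step 4: No ties, so the exact null distribution of U (based on enumerating the C(12,6) = 924 equally likely rank assignments) gives the two-sided p-value.
Step 5: p-value = 0.937229; compare to alpha = 0.05. fail to reject H0.

U_X = 17, p = 0.937229, fail to reject H0 at alpha = 0.05.


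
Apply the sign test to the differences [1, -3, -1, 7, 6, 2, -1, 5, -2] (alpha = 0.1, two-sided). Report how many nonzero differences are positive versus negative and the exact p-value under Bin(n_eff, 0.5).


Step 1: Discard zero differences. Original n = 9; n_eff = number of nonzero differences = 9.
Nonzero differences (with sign): +1, -3, -1, +7, +6, +2, -1, +5, -2
Step 2: Count signs: positive = 5, negative = 4.
Step 3: Under H0: P(positive) = 0.5, so the number of positives S ~ Bin(9, 0.5).
Step 4: Two-sided exact p-value = sum of Bin(9,0.5) probabilities at or below the observed probability = 1.000000.
Step 5: alpha = 0.1. fail to reject H0.

n_eff = 9, pos = 5, neg = 4, p = 1.000000, fail to reject H0.


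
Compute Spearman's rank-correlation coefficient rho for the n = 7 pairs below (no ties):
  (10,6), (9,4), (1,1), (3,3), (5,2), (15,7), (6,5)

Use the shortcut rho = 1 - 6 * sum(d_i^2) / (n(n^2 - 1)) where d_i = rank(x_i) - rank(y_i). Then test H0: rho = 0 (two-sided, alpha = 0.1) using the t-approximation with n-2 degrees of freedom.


Step 1: Rank x and y separately (midranks; no ties here).
rank(x): 10->6, 9->5, 1->1, 3->2, 5->3, 15->7, 6->4
rank(y): 6->6, 4->4, 1->1, 3->3, 2->2, 7->7, 5->5
Step 2: d_i = R_x(i) - R_y(i); compute d_i^2.
  (6-6)^2=0, (5-4)^2=1, (1-1)^2=0, (2-3)^2=1, (3-2)^2=1, (7-7)^2=0, (4-5)^2=1
sum(d^2) = 4.
Step 3: rho = 1 - 6*4 / (7*(7^2 - 1)) = 1 - 24/336 = 0.928571.
Step 4: Under H0, t = rho * sqrt((n-2)/(1-rho^2)) = 5.5943 ~ t(5).
Step 5: Two-sided p-value from the t-distribution with 5 df = 0.002519.
Step 6: alpha = 0.1. reject H0.

rho = 0.9286, p = 0.002519, reject H0 at alpha = 0.1.


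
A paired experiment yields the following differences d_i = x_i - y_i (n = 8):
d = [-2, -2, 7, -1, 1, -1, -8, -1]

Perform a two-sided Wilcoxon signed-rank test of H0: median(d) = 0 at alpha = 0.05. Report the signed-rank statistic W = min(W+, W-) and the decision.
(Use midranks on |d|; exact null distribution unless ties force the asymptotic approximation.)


Step 1: Drop any zero differences (none here) and take |d_i|.
|d| = [2, 2, 7, 1, 1, 1, 8, 1]
Step 2: Midrank |d_i| (ties get averaged ranks).
ranks: |2|->5.5, |2|->5.5, |7|->7, |1|->2.5, |1|->2.5, |1|->2.5, |8|->8, |1|->2.5
Step 3: Attach original signs; sum ranks with positive sign and with negative sign.
W+ = 7 + 2.5 = 9.5
W- = 5.5 + 5.5 + 2.5 + 2.5 + 8 + 2.5 = 26.5
(Check: W+ + W- = 36 should equal n(n+1)/2 = 36.)
Step 4: Test statistic W = min(W+, W-) = 9.5.
Step 5: Ties in |d|, so use the tie-corrected normal approximation.
        E[W] = n(n+1)/4 = 8*9/4 = 18.
        Tie groups: |d|=1 (t=4), |d|=2 (t=2); sum(t^3 - t) = 66.
        Var[W] = n(n+1)(2n+1)/24 - sum(t^3-t)/48 = 1224/24 - 66/48 = 49.625.
        z = (W - E[W]) / sqrt(Var[W]) = (9.5 - 18) / 7.0445 = -1.2066.
        Two-sided p = 2*Phi(z) = 0.227581.
Step 6: alpha = 0.05. fail to reject H0.

W+ = 9.5, W- = 26.5, W = min = 9.5, p = 0.227581, fail to reject H0.


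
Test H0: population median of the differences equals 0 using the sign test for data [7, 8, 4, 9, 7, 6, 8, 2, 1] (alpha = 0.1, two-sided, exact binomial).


Step 1: Discard zero differences. Original n = 9; n_eff = number of nonzero differences = 9.
Nonzero differences (with sign): +7, +8, +4, +9, +7, +6, +8, +2, +1
Step 2: Count signs: positive = 9, negative = 0.
Step 3: Under H0: P(positive) = 0.5, so the number of positives S ~ Bin(9, 0.5).
Step 4: Two-sided exact p-value = sum of Bin(9,0.5) probabilities at or below the observed probability = 0.003906.
Step 5: alpha = 0.1. reject H0.

n_eff = 9, pos = 9, neg = 0, p = 0.003906, reject H0.


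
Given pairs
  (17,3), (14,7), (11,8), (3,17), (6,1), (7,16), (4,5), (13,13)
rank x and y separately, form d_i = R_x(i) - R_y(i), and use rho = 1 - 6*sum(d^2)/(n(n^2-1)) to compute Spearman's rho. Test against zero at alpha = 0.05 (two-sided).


Step 1: Rank x and y separately (midranks; no ties here).
rank(x): 17->8, 14->7, 11->5, 3->1, 6->3, 7->4, 4->2, 13->6
rank(y): 3->2, 7->4, 8->5, 17->8, 1->1, 16->7, 5->3, 13->6
Step 2: d_i = R_x(i) - R_y(i); compute d_i^2.
  (8-2)^2=36, (7-4)^2=9, (5-5)^2=0, (1-8)^2=49, (3-1)^2=4, (4-7)^2=9, (2-3)^2=1, (6-6)^2=0
sum(d^2) = 108.
Step 3: rho = 1 - 6*108 / (8*(8^2 - 1)) = 1 - 648/504 = -0.285714.
Step 4: Under H0, t = rho * sqrt((n-2)/(1-rho^2)) = -0.7303 ~ t(6).
Step 5: Two-sided p-value from the t-distribution with 6 df = 0.492726.
Step 6: alpha = 0.05. fail to reject H0.

rho = -0.2857, p = 0.492726, fail to reject H0 at alpha = 0.05.


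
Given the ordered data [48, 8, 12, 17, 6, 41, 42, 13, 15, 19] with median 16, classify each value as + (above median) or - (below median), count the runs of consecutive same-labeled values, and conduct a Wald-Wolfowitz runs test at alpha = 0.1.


Step 1: Compute median = 16; label A = above, B = below.
Labels in order: ABBABAABBA  (n_A = 5, n_B = 5)
Step 2: Count runs R = 7.
Step 3: Under H0 (random ordering), E[R] = 2*n_A*n_B/(n_A+n_B) + 1 = 2*5*5/10 + 1 = 6.0000.
        Var[R] = 2*n_A*n_B*(2*n_A*n_B - n_A - n_B) / ((n_A+n_B)^2 * (n_A+n_B-1)) = 2000/900 = 2.2222.
        SD[R] = 1.4907.
Step 4: Continuity-corrected z = (R - 0.5 - E[R]) / SD[R] = (7 - 0.5 - 6.0000) / 1.4907 = 0.3354.
Step 5: Two-sided p-value via normal approximation = 2*(1 - Phi(|z|)) = 0.737316.
Step 6: alpha = 0.1. fail to reject H0.

R = 7, z = 0.3354, p = 0.737316, fail to reject H0.


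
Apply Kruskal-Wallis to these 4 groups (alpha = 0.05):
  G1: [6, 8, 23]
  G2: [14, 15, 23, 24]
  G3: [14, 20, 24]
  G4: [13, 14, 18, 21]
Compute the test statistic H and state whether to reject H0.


Step 1: Combine all N = 14 observations and assign midranks.
sorted (value, group, rank): (6,G1,1), (8,G1,2), (13,G4,3), (14,G2,5), (14,G3,5), (14,G4,5), (15,G2,7), (18,G4,8), (20,G3,9), (21,G4,10), (23,G1,11.5), (23,G2,11.5), (24,G2,13.5), (24,G3,13.5)
Step 2: Sum ranks within each group.
R_1 = 14.5 (n_1 = 3)
R_2 = 37 (n_2 = 4)
R_3 = 27.5 (n_3 = 3)
R_4 = 26 (n_4 = 4)
Step 3: H = 12/(N(N+1)) * sum(R_i^2/n_i) - 3(N+1)
     = 12/(14*15) * (14.5^2/3 + 37^2/4 + 27.5^2/3 + 26^2/4) - 3*15
     = 0.057143 * 833.417 - 45
     = 2.623810.
Step 4: Ties present; correction factor C = 1 - 36/(14^3 - 14) = 0.986813. Corrected H = 2.623810 / 0.986813 = 2.658872.
Step 5: Under H0, H ~ chi^2(3); p-value = 0.447262.
Step 6: alpha = 0.05. fail to reject H0.

H = 2.6589, df = 3, p = 0.447262, fail to reject H0.


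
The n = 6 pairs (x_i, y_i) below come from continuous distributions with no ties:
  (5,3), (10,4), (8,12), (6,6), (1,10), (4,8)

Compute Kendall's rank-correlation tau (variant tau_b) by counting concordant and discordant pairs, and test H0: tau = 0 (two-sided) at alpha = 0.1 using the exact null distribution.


Step 1: Enumerate the 15 unordered pairs (i,j) with i<j and classify each by sign(x_j-x_i) * sign(y_j-y_i).
  (1,2):dx=+5,dy=+1->C; (1,3):dx=+3,dy=+9->C; (1,4):dx=+1,dy=+3->C; (1,5):dx=-4,dy=+7->D
  (1,6):dx=-1,dy=+5->D; (2,3):dx=-2,dy=+8->D; (2,4):dx=-4,dy=+2->D; (2,5):dx=-9,dy=+6->D
  (2,6):dx=-6,dy=+4->D; (3,4):dx=-2,dy=-6->C; (3,5):dx=-7,dy=-2->C; (3,6):dx=-4,dy=-4->C
  (4,5):dx=-5,dy=+4->D; (4,6):dx=-2,dy=+2->D; (5,6):dx=+3,dy=-2->D
Step 2: C = 6, D = 9, total pairs = 15.
Step 3: tau = (C - D)/(n(n-1)/2) = (6 - 9)/15 = -0.200000.
Step 4: Exact two-sided p-value (enumerate n! = 720 permutations of y under H0): p = 0.719444.
Step 5: alpha = 0.1. fail to reject H0.

tau_b = -0.2000 (C=6, D=9), p = 0.719444, fail to reject H0.


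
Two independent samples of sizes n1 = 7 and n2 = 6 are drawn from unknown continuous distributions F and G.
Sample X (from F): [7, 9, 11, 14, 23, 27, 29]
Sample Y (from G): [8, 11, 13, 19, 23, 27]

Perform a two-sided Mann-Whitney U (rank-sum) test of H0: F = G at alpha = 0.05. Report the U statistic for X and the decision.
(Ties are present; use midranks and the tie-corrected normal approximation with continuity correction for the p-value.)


Step 1: Combine and sort all 13 observations; assign midranks.
sorted (value, group): (7,X), (8,Y), (9,X), (11,X), (11,Y), (13,Y), (14,X), (19,Y), (23,X), (23,Y), (27,X), (27,Y), (29,X)
ranks: 7->1, 8->2, 9->3, 11->4.5, 11->4.5, 13->6, 14->7, 19->8, 23->9.5, 23->9.5, 27->11.5, 27->11.5, 29->13
Step 2: Rank sum for X: R1 = 1 + 3 + 4.5 + 7 + 9.5 + 11.5 + 13 = 49.5.
Step 3: U_X = R1 - n1(n1+1)/2 = 49.5 - 7*8/2 = 49.5 - 28 = 21.5.
       U_Y = n1*n2 - U_X = 42 - 21.5 = 20.5.
Step 4: Ties are present, so use the tie-corrected normal approximation (with continuity correction) for the p-value.
Step 5: p-value = 1.000000; compare to alpha = 0.05. fail to reject H0.

U_X = 21.5, p = 1.000000, fail to reject H0 at alpha = 0.05.


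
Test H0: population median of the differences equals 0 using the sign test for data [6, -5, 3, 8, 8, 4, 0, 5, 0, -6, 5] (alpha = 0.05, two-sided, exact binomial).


Step 1: Discard zero differences. Original n = 11; n_eff = number of nonzero differences = 9.
Nonzero differences (with sign): +6, -5, +3, +8, +8, +4, +5, -6, +5
Step 2: Count signs: positive = 7, negative = 2.
Step 3: Under H0: P(positive) = 0.5, so the number of positives S ~ Bin(9, 0.5).
Step 4: Two-sided exact p-value = sum of Bin(9,0.5) probabilities at or below the observed probability = 0.179688.
Step 5: alpha = 0.05. fail to reject H0.

n_eff = 9, pos = 7, neg = 2, p = 0.179688, fail to reject H0.


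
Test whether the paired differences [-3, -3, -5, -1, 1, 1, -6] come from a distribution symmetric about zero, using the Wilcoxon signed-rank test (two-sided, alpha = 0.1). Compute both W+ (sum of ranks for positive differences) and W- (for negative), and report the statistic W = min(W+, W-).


Step 1: Drop any zero differences (none here) and take |d_i|.
|d| = [3, 3, 5, 1, 1, 1, 6]
Step 2: Midrank |d_i| (ties get averaged ranks).
ranks: |3|->4.5, |3|->4.5, |5|->6, |1|->2, |1|->2, |1|->2, |6|->7
Step 3: Attach original signs; sum ranks with positive sign and with negative sign.
W+ = 2 + 2 = 4
W- = 4.5 + 4.5 + 6 + 2 + 7 = 24
(Check: W+ + W- = 28 should equal n(n+1)/2 = 28.)
Step 4: Test statistic W = min(W+, W-) = 4.
Step 5: Ties in |d|, so use the tie-corrected normal approximation.
        E[W] = n(n+1)/4 = 7*8/4 = 14.
        Tie groups: |d|=1 (t=3), |d|=3 (t=2); sum(t^3 - t) = 30.
        Var[W] = n(n+1)(2n+1)/24 - sum(t^3-t)/48 = 840/24 - 30/48 = 34.375.
        z = (W - E[W]) / sqrt(Var[W]) = (4 - 14) / 5.8630 = -1.7056.
        Two-sided p = 2*Phi(z) = 0.088082.
Step 6: alpha = 0.1. reject H0.

W+ = 4, W- = 24, W = min = 4, p = 0.088082, reject H0.


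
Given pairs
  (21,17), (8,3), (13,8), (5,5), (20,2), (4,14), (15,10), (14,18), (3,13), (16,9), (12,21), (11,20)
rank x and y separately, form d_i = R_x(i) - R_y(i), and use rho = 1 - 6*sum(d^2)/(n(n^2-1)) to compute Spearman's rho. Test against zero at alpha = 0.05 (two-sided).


Step 1: Rank x and y separately (midranks; no ties here).
rank(x): 21->12, 8->4, 13->7, 5->3, 20->11, 4->2, 15->9, 14->8, 3->1, 16->10, 12->6, 11->5
rank(y): 17->9, 3->2, 8->4, 5->3, 2->1, 14->8, 10->6, 18->10, 13->7, 9->5, 21->12, 20->11
Step 2: d_i = R_x(i) - R_y(i); compute d_i^2.
  (12-9)^2=9, (4-2)^2=4, (7-4)^2=9, (3-3)^2=0, (11-1)^2=100, (2-8)^2=36, (9-6)^2=9, (8-10)^2=4, (1-7)^2=36, (10-5)^2=25, (6-12)^2=36, (5-11)^2=36
sum(d^2) = 304.
Step 3: rho = 1 - 6*304 / (12*(12^2 - 1)) = 1 - 1824/1716 = -0.062937.
Step 4: Under H0, t = rho * sqrt((n-2)/(1-rho^2)) = -0.1994 ~ t(10).
Step 5: Two-sided p-value from the t-distribution with 10 df = 0.845931.
Step 6: alpha = 0.05. fail to reject H0.

rho = -0.0629, p = 0.845931, fail to reject H0 at alpha = 0.05.


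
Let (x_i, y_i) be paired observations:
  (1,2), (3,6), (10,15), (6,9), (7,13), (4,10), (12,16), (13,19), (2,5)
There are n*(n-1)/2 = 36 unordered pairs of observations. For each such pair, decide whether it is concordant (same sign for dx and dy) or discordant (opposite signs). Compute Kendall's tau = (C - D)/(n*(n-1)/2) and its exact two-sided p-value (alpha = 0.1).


Step 1: Enumerate the 36 unordered pairs (i,j) with i<j and classify each by sign(x_j-x_i) * sign(y_j-y_i).
  (1,2):dx=+2,dy=+4->C; (1,3):dx=+9,dy=+13->C; (1,4):dx=+5,dy=+7->C; (1,5):dx=+6,dy=+11->C
  (1,6):dx=+3,dy=+8->C; (1,7):dx=+11,dy=+14->C; (1,8):dx=+12,dy=+17->C; (1,9):dx=+1,dy=+3->C
  (2,3):dx=+7,dy=+9->C; (2,4):dx=+3,dy=+3->C; (2,5):dx=+4,dy=+7->C; (2,6):dx=+1,dy=+4->C
  (2,7):dx=+9,dy=+10->C; (2,8):dx=+10,dy=+13->C; (2,9):dx=-1,dy=-1->C; (3,4):dx=-4,dy=-6->C
  (3,5):dx=-3,dy=-2->C; (3,6):dx=-6,dy=-5->C; (3,7):dx=+2,dy=+1->C; (3,8):dx=+3,dy=+4->C
  (3,9):dx=-8,dy=-10->C; (4,5):dx=+1,dy=+4->C; (4,6):dx=-2,dy=+1->D; (4,7):dx=+6,dy=+7->C
  (4,8):dx=+7,dy=+10->C; (4,9):dx=-4,dy=-4->C; (5,6):dx=-3,dy=-3->C; (5,7):dx=+5,dy=+3->C
  (5,8):dx=+6,dy=+6->C; (5,9):dx=-5,dy=-8->C; (6,7):dx=+8,dy=+6->C; (6,8):dx=+9,dy=+9->C
  (6,9):dx=-2,dy=-5->C; (7,8):dx=+1,dy=+3->C; (7,9):dx=-10,dy=-11->C; (8,9):dx=-11,dy=-14->C
Step 2: C = 35, D = 1, total pairs = 36.
Step 3: tau = (C - D)/(n(n-1)/2) = (35 - 1)/36 = 0.944444.
Step 4: Exact two-sided p-value (enumerate n! = 362880 permutations of y under H0): p = 0.000050.
Step 5: alpha = 0.1. reject H0.

tau_b = 0.9444 (C=35, D=1), p = 0.000050, reject H0.
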